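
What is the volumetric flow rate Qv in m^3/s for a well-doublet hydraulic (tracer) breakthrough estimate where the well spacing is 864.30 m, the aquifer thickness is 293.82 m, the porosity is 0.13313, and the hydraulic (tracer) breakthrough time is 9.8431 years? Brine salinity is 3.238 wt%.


Qv = pi*hr*phi*L^2 / (3*t_bt*365.25*86400)
Qv = pi*293.82*0.13313*864.30^2 / (3*9.8431*365.25*86400)
Qv = 0.098510 m^3/s


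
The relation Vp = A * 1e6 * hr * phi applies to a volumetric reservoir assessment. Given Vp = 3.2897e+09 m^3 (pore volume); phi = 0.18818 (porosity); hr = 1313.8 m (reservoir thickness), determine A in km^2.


A = Vp / (1e6 * hr * phi)
A = 3.2897e+09 / (1e6 * 1313.8 * 0.18818)
A = 13.306 km^2


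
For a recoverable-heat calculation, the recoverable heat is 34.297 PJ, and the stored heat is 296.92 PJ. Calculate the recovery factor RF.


RF = Q_rec / Q_s
RF = 34.297 / 296.92
RF = 0.11551


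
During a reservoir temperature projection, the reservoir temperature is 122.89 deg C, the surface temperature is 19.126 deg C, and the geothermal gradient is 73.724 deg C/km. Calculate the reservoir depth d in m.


d = (T_res - T_surf) / grad * 1000
d = (122.89 - 19.126) / 73.724 * 1000
d = 1407.5 m


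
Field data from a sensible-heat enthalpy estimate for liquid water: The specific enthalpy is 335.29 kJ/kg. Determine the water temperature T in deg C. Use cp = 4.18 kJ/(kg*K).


T = h / cp
T = 335.29 / 4.18
T = 80.213 deg C


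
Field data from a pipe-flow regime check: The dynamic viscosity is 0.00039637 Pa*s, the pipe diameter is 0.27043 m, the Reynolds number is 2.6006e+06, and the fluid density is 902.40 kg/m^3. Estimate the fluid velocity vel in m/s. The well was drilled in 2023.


vel = Re * mu / (rho * D)
vel = 2.6006e+06 * 0.00039637 / (902.40 * 0.27043)
vel = 4.2240 m/s


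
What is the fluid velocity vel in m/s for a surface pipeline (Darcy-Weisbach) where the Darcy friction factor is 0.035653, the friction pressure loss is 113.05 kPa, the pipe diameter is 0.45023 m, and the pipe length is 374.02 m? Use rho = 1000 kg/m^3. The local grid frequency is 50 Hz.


vel = sqrt(dP*1000*2*D / (f*L*rho))
vel = sqrt(113.05*1000*2*0.45023 / (0.035653*374.02*1000))
vel = 2.7629 m/s


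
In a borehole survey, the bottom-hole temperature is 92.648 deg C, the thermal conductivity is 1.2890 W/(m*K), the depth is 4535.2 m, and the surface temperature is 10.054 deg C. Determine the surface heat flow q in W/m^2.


Step 1: grad = (T_d - T_surf)/d * 1000 = (92.648 - 10.054)/4535.2 * 1000 = 18.21177 deg C/km
Step 2: q = k * grad / 1000 = 1.289 * 18.21177 / 1000 = 0.023475 W/m^2
q = 0.023475 W/m^2


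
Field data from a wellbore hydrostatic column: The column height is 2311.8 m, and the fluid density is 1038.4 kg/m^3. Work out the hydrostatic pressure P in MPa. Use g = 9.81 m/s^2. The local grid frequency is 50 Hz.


P = rho * g * h / 1e6
P = 1038.4 * 9.81 * 2311.8 / 1e6
P = 23.550 MPa


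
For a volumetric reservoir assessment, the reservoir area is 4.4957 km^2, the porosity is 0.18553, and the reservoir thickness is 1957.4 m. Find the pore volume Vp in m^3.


Vp = A * 1e6 * hr * phi
Vp = 4.4957 * 1e6 * 1957.4 * 0.18553
Vp = 1.6326e+09 m^3


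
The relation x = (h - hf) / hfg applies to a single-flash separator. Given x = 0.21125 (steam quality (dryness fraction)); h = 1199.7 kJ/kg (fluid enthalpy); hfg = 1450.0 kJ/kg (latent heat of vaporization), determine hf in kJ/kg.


hf = h - x * hfg
hf = 1199.7 - 0.21125 * 1450.0
hf = 893.39 kJ/kg


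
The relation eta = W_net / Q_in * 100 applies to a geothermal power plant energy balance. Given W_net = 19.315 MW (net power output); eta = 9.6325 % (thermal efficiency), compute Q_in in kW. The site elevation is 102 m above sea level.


Q_in = W_net / (eta / 100)
Q_in = 19.315 / (9.6325 / 100)
Q_in = 200.5191 MW
Convert: 200.5191 MW * 1000.0 = 2.0052e+05 kW
Q_in = 2.0052e+05 kW


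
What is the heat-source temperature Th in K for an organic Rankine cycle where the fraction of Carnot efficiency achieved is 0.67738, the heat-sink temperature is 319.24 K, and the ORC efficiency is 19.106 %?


Th = Tc / (1 - (eta_orc/100)/f)
Th = 319.24 / (1 - (19.106/100)/0.67738)
Th = 444.66 K


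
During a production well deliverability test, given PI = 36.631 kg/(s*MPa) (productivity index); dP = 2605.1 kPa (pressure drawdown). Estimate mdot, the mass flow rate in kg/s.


mdot = PI * dP / 1000
mdot = 36.631 * 2605.1 / 1000
mdot = 95.427 kg/s


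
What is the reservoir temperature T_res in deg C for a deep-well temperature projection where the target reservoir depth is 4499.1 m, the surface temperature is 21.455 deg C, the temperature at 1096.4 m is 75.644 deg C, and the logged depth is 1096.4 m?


Step 1: grad = (T_d1 - T_surf)/d1 * 1000 = (75.644 - 21.455)/1096.4 * 1000 = 49.42448 deg C/km
Step 2: T_res = T_surf + grad*d2/1000 = 21.455 + 49.42448*4499.1/1000 = 243.82 deg C
T_res = 243.82 deg C


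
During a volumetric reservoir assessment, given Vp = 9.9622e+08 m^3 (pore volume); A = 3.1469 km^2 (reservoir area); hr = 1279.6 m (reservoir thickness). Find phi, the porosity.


phi = Vp / (A * 1e6 * hr)
phi = 9.9622e+08 / (3.1469 * 1e6 * 1279.6)
phi = 0.24740


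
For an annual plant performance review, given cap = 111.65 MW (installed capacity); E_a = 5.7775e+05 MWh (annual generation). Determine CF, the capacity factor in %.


CF = E_a / (cap * 8760) * 100
CF = 5.7775e+05 / (111.65 * 8760) * 100
CF = 59.071 %


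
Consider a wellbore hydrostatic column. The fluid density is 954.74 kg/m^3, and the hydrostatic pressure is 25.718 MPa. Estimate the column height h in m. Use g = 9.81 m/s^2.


h = P * 1e6 / (g * rho)
h = 25.718 * 1e6 / (9.81 * 954.74)
h = 2745.9 m


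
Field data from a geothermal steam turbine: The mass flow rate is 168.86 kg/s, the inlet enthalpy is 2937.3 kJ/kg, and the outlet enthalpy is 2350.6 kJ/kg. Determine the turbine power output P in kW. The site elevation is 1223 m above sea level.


P = mdot * (h_in - h_out) / 1000
P = 168.86 * (2937.3 - 2350.6) / 1000
P = 99.07016 MW
Convert: 99.07016 MW * 1000.0 = 99070 kW
P = 99070 kW


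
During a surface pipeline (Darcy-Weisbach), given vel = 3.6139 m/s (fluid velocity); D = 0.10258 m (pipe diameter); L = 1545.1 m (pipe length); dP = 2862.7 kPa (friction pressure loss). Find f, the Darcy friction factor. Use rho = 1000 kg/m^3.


f = dP*1000 / ((L/D)*(rho*vel^2/2))
f = 2862.7*1000 / ((1545.1/0.10258)*(1000*3.6139^2/2))
f = 0.029104


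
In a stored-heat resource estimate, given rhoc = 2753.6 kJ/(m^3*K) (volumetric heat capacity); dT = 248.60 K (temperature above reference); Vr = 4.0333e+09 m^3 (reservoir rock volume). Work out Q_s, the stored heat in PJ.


Q_s = Vr * rhoc * dT / 1e12
Q_s = 4.0333e+09 * 2753.6 * 248.60 / 1e12
Q_s = 2761.0 PJ


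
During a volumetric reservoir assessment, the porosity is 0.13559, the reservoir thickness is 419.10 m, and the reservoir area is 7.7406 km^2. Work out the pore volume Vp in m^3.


Vp = A * 1e6 * hr * phi
Vp = 7.7406 * 1e6 * 419.10 * 0.13559
Vp = 4.3987e+08 m^3


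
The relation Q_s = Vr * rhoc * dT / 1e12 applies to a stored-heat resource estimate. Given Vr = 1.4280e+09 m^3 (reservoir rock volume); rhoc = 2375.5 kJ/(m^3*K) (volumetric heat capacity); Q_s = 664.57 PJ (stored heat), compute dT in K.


dT = Q_s * 1e12 / (Vr * rhoc)
dT = 664.57 * 1e12 / (1.4280e+09 * 2375.5)
dT = 195.91 K


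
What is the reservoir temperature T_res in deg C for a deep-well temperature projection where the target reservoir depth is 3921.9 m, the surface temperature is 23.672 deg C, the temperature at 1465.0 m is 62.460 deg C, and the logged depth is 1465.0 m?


Step 1: grad = (T_d1 - T_surf)/d1 * 1000 = (62.46 - 23.672)/1465.0 * 1000 = 26.47645 deg C/km
Step 2: T_res = T_surf + grad*d2/1000 = 23.672 + 26.47645*3921.9/1000 = 127.51 deg C
T_res = 127.51 deg C


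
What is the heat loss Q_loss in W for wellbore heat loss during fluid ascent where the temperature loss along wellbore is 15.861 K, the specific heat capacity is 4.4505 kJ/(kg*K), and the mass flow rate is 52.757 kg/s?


Q_loss = mdot * cp * dT
Q_loss = 52.757 * 4.4505 * 15.861
Q_loss = 3724.084 kW
Convert: 3724.084 kW * 1000.0 = 3.7241e+06 W
Q_loss = 3.7241e+06 W


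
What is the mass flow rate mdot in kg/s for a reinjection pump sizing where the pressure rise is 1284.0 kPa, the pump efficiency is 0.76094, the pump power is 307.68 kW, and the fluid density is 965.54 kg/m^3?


mdot = P_pump * rho * eta / dP
mdot = 307.68 * 965.54 * 0.76094 / 1284.0
mdot = 176.06 kg/s


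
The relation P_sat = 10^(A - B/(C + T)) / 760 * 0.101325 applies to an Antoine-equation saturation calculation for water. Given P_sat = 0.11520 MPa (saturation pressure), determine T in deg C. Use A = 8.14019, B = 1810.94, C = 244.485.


T = B / (A - log10(P_sat * 760 / 0.101325)) - C
T = 1810.94 / (8.14019 - log10(0.11520 * 760 / 0.101325)) - 244.485
T = 103.53 deg C


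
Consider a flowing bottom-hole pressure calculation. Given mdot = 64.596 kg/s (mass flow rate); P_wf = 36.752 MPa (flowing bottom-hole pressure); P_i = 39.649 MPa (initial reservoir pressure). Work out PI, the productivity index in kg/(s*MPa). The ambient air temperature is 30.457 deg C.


PI = mdot / (P_i - P_wf)
PI = 64.596 / (39.649 - 36.752)
PI = 22.298 kg/(s*MPa)


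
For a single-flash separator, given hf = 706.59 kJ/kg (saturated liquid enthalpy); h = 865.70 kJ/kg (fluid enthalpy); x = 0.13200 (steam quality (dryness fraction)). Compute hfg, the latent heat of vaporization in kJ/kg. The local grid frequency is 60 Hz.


hfg = (h - hf) / x
hfg = (865.70 - 706.59) / 0.13200
hfg = 1205.4 kJ/kg


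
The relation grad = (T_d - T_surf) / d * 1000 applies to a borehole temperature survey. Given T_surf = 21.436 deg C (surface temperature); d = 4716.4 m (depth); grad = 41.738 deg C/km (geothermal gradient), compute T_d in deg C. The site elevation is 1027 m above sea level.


T_d = T_surf + grad * d / 1000
T_d = 21.436 + 41.738 * 4716.4 / 1000
T_d = 218.29 deg C


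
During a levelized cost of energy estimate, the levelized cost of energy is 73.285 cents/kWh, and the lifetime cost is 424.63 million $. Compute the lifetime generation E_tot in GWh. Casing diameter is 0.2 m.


E_tot = C_tot / LCOE * 100
E_tot = 424.63 / 73.285 * 100
E_tot = 579.42 GWh


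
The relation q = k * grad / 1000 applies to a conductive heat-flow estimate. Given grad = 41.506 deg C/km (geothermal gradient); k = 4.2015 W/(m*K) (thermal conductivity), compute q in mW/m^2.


q = k * grad / 1000
q = 4.2015 * 41.506 / 1000
q = 0.1743875 W/m^2
Convert: 0.1743875 W/m^2 * 1000.0 = 174.39 mW/m^2
q = 174.39 mW/m^2


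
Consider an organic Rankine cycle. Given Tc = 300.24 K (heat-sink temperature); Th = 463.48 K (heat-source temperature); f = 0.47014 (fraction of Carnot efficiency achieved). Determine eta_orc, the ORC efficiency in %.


eta_orc = (1 - Tc/Th) * f * 100
eta_orc = (1 - 300.24/463.48) * 0.47014 * 100
eta_orc = 16.559 %


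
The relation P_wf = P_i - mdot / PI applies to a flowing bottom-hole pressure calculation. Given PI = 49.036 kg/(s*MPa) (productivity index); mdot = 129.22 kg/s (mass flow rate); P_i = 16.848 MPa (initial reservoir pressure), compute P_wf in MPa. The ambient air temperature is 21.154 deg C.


P_wf = P_i - mdot / PI
P_wf = 16.848 - 129.22 / 49.036
P_wf = 14.213 MPa


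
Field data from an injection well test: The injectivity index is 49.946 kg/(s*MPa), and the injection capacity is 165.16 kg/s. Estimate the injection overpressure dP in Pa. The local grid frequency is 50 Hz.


dP = mdot * 1000 / II
dP = 165.16 * 1000 / 49.946
dP = 3306.771 kPa
Convert: 3306.771 kPa * 1000.0 = 3.3068e+06 Pa
dP = 3.3068e+06 Pa


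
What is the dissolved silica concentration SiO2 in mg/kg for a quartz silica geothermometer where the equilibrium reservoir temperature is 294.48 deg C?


SiO2 = 10^(5.19 - 1309/(T_eq + 273.15))
SiO2 = 10^(5.19 - 1309/(294.48 + 273.15))
SiO2 = 765.46 mg/kg


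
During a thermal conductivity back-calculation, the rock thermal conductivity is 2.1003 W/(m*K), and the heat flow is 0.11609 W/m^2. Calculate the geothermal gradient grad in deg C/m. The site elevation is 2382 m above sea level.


grad = q / k * 1000
grad = 0.11609 / 2.1003 * 1000
grad = 55.27306 deg C/km
Convert: 55.27306 deg C/km * 0.001 = 0.055273 deg C/m
grad = 0.055273 deg C/m


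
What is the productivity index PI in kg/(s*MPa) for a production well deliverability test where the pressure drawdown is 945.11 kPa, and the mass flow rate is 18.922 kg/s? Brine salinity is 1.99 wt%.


PI = mdot * 1000 / dP
PI = 18.922 * 1000 / 945.11
PI = 20.021 kg/(s*MPa)


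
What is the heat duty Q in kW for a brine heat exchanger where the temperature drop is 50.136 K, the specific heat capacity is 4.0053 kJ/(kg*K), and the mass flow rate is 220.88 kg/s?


Q = mdot * cp * dT / 1000
Q = 220.88 * 4.0053 * 50.136 / 1000
Q = 44.35485 MW
Convert: 44.35485 MW * 1000.0 = 44355 kW
Q = 44355 kW


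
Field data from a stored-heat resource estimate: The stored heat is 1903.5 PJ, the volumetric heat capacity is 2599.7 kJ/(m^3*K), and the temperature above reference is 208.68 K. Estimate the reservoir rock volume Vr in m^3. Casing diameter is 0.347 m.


Vr = Q_s * 1e12 / (rhoc * dT)
Vr = 1903.5 * 1e12 / (2599.7 * 208.68)
Vr = 3.5087e+09 m^3


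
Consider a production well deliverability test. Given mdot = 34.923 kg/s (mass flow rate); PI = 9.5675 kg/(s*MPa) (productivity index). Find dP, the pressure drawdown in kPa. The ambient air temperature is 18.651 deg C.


dP = mdot * 1000 / PI
dP = 34.923 * 1000 / 9.5675
dP = 3650.2 kPa


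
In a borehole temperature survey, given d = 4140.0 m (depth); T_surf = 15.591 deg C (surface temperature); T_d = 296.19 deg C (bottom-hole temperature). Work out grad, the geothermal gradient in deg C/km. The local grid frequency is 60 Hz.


grad = (T_d - T_surf) / d * 1000
grad = (296.19 - 15.591) / 4140.0 * 1000
grad = 67.778 deg C/km


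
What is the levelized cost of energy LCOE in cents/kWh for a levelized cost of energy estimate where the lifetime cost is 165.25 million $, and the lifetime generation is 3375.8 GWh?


LCOE = C_tot / E_tot * 100
LCOE = 165.25 / 3375.8 * 100
LCOE = 4.8951 cents/kWh


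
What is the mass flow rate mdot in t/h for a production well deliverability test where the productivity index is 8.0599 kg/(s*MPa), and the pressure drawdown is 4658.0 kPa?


mdot = PI * dP / 1000
mdot = 8.0599 * 4658.0 / 1000
mdot = 37.54301 kg/s
Convert: 37.54301 kg/s * 3.6 = 135.15 t/h
mdot = 135.15 t/h


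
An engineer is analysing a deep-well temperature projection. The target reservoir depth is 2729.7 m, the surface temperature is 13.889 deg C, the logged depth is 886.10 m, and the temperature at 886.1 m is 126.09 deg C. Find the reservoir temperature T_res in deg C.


Step 1: grad = (T_d1 - T_surf)/d1 * 1000 = (126.09 - 13.889)/886.1 * 1000 = 126.6234 deg C/km
Step 2: T_res = T_surf + grad*d2/1000 = 13.889 + 126.6234*2729.7/1000 = 359.53 deg C
T_res = 359.53 deg C


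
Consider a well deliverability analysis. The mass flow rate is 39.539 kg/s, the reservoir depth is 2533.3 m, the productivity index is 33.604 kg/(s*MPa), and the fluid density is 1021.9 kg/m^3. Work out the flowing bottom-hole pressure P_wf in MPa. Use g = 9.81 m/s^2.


Step 1: P_i = rho*g*h/1e6 = 1021.9*9.81*2533.3/1e6 = 25.39592 MPa
Step 2: P_wf = P_i - mdot/PI = 25.39592 - 39.539/33.604 = 24.219 MPa
P_wf = 24.219 MPa


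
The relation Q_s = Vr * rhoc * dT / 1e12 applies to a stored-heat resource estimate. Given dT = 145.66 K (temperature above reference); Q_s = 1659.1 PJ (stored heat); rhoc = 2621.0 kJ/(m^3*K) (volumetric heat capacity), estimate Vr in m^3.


Vr = Q_s * 1e12 / (rhoc * dT)
Vr = 1659.1 * 1e12 / (2621.0 * 145.66)
Vr = 4.3458e+09 m^3


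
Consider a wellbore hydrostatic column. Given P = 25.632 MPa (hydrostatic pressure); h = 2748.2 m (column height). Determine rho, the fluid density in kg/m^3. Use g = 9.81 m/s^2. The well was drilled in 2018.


rho = P * 1e6 / (g * h)
rho = 25.632 * 1e6 / (9.81 * 2748.2)
rho = 950.75 kg/m^3


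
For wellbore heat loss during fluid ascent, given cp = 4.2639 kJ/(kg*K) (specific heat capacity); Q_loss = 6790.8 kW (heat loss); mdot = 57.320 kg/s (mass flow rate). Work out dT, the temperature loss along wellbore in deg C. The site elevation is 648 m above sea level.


dT = Q_loss / (mdot * cp)
dT = 6790.8 / (57.320 * 4.2639)
dT = 27.78483 K
Convert (temperature difference, 1 K = 1 deg C): 27.78483 K = 27.78483 deg C
dT = 27.785 deg C


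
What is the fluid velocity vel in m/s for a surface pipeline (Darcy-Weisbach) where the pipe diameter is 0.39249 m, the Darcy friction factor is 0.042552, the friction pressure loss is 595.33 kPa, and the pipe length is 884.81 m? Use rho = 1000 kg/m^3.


vel = sqrt(dP*1000*2*D / (f*L*rho))
vel = sqrt(595.33*1000*2*0.39249 / (0.042552*884.81*1000))
vel = 3.5231 m/s


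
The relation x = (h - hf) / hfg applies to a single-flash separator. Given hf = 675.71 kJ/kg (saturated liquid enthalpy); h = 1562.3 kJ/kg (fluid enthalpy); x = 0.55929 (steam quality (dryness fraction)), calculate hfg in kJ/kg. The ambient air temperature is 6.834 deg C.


hfg = (h - hf) / x
hfg = (1562.3 - 675.71) / 0.55929
hfg = 1585.2 kJ/kg


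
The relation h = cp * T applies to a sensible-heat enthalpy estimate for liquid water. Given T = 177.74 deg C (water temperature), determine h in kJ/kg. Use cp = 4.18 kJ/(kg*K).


h = cp * T
h = 4.18 * 177.74
h = 742.95 kJ/kg


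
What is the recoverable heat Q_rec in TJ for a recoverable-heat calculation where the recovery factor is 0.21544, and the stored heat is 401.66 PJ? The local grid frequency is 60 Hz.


Q_rec = Q_s * RF
Q_rec = 401.66 * 0.21544
Q_rec = 86.53363 PJ
Convert: 86.53363 PJ * 1000.0 = 86534 TJ
Q_rec = 86534 TJ


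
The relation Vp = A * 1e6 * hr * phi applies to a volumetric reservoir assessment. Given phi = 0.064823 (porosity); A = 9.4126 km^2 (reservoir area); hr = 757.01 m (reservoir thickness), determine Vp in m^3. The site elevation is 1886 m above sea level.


Vp = A * 1e6 * hr * phi
Vp = 9.4126 * 1e6 * 757.01 * 0.064823
Vp = 4.6189e+08 m^3


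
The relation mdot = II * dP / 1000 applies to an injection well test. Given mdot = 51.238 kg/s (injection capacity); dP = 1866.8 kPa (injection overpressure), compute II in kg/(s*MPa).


II = mdot * 1000 / dP
II = 51.238 * 1000 / 1866.8
II = 27.447 kg/(s*MPa)


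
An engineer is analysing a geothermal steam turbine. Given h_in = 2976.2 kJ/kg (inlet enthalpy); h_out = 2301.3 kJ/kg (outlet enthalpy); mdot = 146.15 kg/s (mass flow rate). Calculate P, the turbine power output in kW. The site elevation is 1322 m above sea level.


P = mdot * (h_in - h_out) / 1000
P = 146.15 * (2976.2 - 2301.3) / 1000
P = 98.63663 MW
Convert: 98.63663 MW * 1000.0 = 98637 kW
P = 98637 kW


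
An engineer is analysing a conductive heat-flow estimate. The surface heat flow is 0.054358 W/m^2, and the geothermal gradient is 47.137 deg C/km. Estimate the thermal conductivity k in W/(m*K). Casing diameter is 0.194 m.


k = q * 1000 / grad
k = 0.054358 * 1000 / 47.137
k = 1.1532 W/(m*K)


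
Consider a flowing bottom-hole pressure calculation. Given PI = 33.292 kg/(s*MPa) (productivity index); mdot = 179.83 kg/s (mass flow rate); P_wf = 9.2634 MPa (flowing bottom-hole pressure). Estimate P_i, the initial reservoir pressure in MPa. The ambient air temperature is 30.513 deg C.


P_i = P_wf + mdot / PI
P_i = 9.2634 + 179.83 / 33.292
P_i = 14.665 MPa


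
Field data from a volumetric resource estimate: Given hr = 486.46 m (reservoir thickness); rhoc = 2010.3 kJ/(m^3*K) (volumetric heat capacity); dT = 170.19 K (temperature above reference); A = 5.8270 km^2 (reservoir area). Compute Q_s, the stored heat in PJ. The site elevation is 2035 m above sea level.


Step 1: Vr = A*1e6*hr = 5.827*1e6*486.46 = 2.834602e+09 m^3
Step 2: Q_s = Vr*rhoc*dT/1e12 = 2.834602e+09*2010.3*170.19/1e12 = 969.81 PJ
Q_s = 969.81 PJ


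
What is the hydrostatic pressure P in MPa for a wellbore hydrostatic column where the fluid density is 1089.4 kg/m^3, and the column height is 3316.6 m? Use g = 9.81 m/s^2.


P = rho * g * h / 1e6
P = 1089.4 * 9.81 * 3316.6 / 1e6
P = 35.445 MPa


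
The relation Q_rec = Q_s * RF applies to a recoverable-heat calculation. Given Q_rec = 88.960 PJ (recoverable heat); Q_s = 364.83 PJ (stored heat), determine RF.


RF = Q_rec / Q_s
RF = 88.960 / 364.83
RF = 0.24384


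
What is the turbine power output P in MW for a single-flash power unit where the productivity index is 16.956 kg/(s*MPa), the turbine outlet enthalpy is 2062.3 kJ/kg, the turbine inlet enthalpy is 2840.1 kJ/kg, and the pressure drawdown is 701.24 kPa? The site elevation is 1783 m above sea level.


Step 1: mdot = PI * dP / 1000 = 16.956 * 701.24 / 1000 = 11.89023 kg/s
Step 2: P = mdot*(h_in - h_out)/1000 = 11.89023*(2840.1 - 2062.3)/1000 = 9.2482 MW
P = 9.2482 MW


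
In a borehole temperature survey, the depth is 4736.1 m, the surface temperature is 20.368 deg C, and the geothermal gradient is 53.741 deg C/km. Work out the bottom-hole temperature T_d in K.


T_d = T_surf + grad * d / 1000
T_d = 20.368 + 53.741 * 4736.1 / 1000
T_d = 274.8908 deg C
Convert to K: 274.8908 + 273.15 = 548.04 K
T_d = 548.04 K


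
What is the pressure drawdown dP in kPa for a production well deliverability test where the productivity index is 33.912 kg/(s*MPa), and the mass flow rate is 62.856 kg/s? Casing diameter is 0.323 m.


dP = mdot * 1000 / PI
dP = 62.856 * 1000 / 33.912
dP = 1853.5 kPa


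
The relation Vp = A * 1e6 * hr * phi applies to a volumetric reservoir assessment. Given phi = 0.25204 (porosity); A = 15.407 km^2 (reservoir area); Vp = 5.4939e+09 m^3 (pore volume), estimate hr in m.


hr = Vp / (A * 1e6 * phi)
hr = 5.4939e+09 / (15.407 * 1e6 * 0.25204)
hr = 1414.8 m


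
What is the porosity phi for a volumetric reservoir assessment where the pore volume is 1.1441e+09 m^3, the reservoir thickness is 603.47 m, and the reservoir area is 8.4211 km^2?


phi = Vp / (A * 1e6 * hr)
phi = 1.1441e+09 / (8.4211 * 1e6 * 603.47)
phi = 0.22513


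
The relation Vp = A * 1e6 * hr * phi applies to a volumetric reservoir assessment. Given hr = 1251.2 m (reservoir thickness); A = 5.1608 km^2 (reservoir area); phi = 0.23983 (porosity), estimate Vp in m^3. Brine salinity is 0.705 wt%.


Vp = A * 1e6 * hr * phi
Vp = 5.1608 * 1e6 * 1251.2 * 0.23983
Vp = 1.5486e+09 m^3


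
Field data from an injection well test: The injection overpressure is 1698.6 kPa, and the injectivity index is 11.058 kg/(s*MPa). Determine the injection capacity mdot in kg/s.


mdot = II * dP / 1000
mdot = 11.058 * 1698.6 / 1000
mdot = 18.783 kg/s


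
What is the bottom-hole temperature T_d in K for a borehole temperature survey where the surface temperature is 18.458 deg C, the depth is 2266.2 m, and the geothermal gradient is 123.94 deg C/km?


T_d = T_surf + grad * d / 1000
T_d = 18.458 + 123.94 * 2266.2 / 1000
T_d = 299.3308 deg C
Convert to K: 299.3308 + 273.15 = 572.48 K
T_d = 572.48 K


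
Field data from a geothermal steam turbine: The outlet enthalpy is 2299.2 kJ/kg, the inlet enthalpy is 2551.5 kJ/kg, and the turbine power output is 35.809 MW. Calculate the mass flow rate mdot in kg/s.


mdot = P * 1000 / (h_in - h_out)
mdot = 35.809 * 1000 / (2551.5 - 2299.2)
mdot = 141.93 kg/s


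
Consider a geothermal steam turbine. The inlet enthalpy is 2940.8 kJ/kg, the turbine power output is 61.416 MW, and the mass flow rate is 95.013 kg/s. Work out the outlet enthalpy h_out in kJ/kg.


h_out = h_in - P * 1000 / mdot
h_out = 2940.8 - 61.416 * 1000 / 95.013
h_out = 2294.4 kJ/kg


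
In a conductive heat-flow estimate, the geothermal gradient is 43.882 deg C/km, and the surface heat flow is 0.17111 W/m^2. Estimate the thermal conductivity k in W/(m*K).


k = q * 1000 / grad
k = 0.17111 * 1000 / 43.882
k = 3.8993 W/(m*K)


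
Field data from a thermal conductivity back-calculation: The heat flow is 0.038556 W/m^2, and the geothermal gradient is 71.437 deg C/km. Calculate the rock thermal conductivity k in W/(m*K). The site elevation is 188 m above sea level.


k = q / (grad / 1000)
k = 0.038556 / (71.437 / 1000)
k = 0.53972 W/(m*K)


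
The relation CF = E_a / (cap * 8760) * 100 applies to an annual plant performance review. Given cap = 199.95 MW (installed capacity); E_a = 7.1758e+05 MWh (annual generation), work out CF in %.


CF = E_a / (cap * 8760) * 100
CF = 7.1758e+05 / (199.95 * 8760) * 100
CF = 40.968 %


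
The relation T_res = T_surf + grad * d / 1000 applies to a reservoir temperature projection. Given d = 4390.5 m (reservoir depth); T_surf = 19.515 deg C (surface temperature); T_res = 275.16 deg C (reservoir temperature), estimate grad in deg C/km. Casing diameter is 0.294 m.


grad = (T_res - T_surf) / d * 1000
grad = (275.16 - 19.515) / 4390.5 * 1000
grad = 58.227 deg C/km


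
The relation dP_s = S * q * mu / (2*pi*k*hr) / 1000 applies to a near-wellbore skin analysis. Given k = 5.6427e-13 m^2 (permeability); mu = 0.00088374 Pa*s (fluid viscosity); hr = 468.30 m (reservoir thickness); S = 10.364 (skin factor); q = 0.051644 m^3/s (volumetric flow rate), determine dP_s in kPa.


dP_s = S * q * mu / (2*pi*k*hr) / 1000
dP_s = 10.364 * 0.051644 * 0.00088374 / (2*pi*5.6427e-13*468.30) / 1000
dP_s = 284.89 kPa


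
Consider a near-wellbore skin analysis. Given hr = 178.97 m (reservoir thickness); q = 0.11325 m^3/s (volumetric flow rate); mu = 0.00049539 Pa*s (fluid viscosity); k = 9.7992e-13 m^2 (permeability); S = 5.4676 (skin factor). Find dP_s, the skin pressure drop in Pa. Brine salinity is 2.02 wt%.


dP_s = S * q * mu / (2*pi*k*hr) / 1000
dP_s = 5.4676 * 0.11325 * 0.00049539 / (2*pi*9.7992e-13*178.97) / 1000
dP_s = 278.3758 kPa
Convert: 278.3758 kPa * 1000.0 = 2.7838e+05 Pa
dP_s = 2.7838e+05 Pa


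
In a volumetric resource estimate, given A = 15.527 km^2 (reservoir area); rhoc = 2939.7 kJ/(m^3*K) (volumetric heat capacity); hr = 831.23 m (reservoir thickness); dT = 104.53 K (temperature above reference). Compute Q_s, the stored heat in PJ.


Step 1: Vr = A*1e6*hr = 15.527*1e6*831.23 = 1.290651e+10 m^3
Step 2: Q_s = Vr*rhoc*dT/1e12 = 1.290651e+10*2939.7*104.53/1e12 = 3966.0 PJ
Q_s = 3966.0 PJ


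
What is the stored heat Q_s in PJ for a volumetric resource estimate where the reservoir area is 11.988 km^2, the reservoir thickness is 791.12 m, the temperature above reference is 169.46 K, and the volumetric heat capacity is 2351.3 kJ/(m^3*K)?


Step 1: Vr = A*1e6*hr = 11.988*1e6*791.12 = 9.483947e+09 m^3
Step 2: Q_s = Vr*rhoc*dT/1e12 = 9.483947e+09*2351.3*169.46/1e12 = 3778.9 PJ
Q_s = 3778.9 PJ


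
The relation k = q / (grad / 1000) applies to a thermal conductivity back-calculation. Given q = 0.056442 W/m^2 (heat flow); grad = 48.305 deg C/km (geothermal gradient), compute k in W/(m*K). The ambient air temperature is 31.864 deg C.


k = q / (grad / 1000)
k = 0.056442 / (48.305 / 1000)
k = 1.1685 W/(m*K)


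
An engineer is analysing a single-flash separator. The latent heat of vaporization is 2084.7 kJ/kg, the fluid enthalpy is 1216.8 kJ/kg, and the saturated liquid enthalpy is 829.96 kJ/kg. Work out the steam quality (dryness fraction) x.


x = (h - hf) / hfg
x = (1216.8 - 829.96) / 2084.7
x = 0.18556


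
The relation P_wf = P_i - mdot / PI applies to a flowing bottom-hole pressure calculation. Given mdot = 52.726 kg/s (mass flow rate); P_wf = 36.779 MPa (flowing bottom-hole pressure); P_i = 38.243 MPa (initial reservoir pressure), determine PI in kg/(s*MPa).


PI = mdot / (P_i - P_wf)
PI = 52.726 / (38.243 - 36.779)
PI = 36.015 kg/(s*MPa)


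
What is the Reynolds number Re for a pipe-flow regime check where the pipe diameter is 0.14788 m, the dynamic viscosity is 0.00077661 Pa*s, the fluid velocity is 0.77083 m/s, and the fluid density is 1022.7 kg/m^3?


Re = rho * vel * D / mu
Re = 1022.7 * 0.77083 * 0.14788 / 0.00077661
Re = 1.5011e+05


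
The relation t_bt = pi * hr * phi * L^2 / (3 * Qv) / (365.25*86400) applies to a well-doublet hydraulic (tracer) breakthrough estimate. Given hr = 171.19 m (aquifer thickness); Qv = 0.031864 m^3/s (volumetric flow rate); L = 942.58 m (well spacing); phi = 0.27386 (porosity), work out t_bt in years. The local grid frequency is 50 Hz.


t_bt = pi * hr * phi * L^2 / (3 * Qv) / (365.25*86400)
t_bt = pi * 171.19 * 0.27386 * 942.58^2 / (3 * 0.031864) / (365.25*86400)
t_bt = 43.378 years


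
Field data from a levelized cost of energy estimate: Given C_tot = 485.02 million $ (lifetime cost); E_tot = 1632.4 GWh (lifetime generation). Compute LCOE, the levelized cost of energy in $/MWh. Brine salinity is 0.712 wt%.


LCOE = C_tot / E_tot * 100
LCOE = 485.02 / 1632.4 * 100
LCOE = 29.71208 cents/kWh
Convert: 29.71208 cents/kWh * 10.0 = 297.12 $/MWh
LCOE = 297.12 $/MWh


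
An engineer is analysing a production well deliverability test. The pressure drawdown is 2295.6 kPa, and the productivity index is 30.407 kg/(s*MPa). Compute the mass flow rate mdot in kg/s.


mdot = PI * dP / 1000
mdot = 30.407 * 2295.6 / 1000
mdot = 69.802 kg/s


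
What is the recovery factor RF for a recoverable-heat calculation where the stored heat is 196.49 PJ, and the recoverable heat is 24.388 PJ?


RF = Q_rec / Q_s
RF = 24.388 / 196.49
RF = 0.12412


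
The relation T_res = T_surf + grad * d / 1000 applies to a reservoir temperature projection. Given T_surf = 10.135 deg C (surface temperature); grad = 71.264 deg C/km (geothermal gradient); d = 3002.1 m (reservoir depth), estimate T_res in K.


T_res = T_surf + grad * d / 1000
T_res = 10.135 + 71.264 * 3002.1 / 1000
T_res = 224.0767 deg C
Convert to K: 224.0767 + 273.15 = 497.23 K
T_res = 497.23 K


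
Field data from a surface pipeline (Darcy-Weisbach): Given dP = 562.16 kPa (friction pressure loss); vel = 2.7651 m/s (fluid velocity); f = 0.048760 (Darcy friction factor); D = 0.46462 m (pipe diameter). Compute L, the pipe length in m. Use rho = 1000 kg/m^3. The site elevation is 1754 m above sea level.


L = dP*1000*D / (f*rho*vel^2/2)
L = 562.16*1000*0.46462 / (0.048760*1000*2.7651^2/2)
L = 1401.2 m


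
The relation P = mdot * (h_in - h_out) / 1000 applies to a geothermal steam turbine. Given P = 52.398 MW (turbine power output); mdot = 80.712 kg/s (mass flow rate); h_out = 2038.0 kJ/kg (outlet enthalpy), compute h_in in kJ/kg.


h_in = h_out + P * 1000 / mdot
h_in = 2038.0 + 52.398 * 1000 / 80.712
h_in = 2687.2 kJ/kg


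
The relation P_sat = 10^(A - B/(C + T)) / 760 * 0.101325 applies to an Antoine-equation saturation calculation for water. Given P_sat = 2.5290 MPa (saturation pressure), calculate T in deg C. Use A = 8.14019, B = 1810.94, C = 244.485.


T = B / (A - log10(P_sat * 760 / 0.101325)) - C
T = 1810.94 / (8.14019 - log10(2.5290 * 760 / 0.101325)) - 244.485
T = 224.41 deg C


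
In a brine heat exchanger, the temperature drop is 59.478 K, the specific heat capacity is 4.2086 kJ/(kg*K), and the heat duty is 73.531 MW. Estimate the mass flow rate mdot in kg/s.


mdot = Q * 1000 / (cp * dT)
mdot = 73.531 * 1000 / (4.2086 * 59.478)
mdot = 293.75 kg/s


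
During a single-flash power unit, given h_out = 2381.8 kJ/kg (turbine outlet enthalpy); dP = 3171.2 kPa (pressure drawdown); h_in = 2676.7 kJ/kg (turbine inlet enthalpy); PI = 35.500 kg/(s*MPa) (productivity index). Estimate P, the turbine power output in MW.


Step 1: mdot = PI * dP / 1000 = 35.5 * 3171.2 / 1000 = 112.5776 kg/s
Step 2: P = mdot*(h_in - h_out)/1000 = 112.5776*(2676.7 - 2381.8)/1000 = 33.199 MW
P = 33.199 MW


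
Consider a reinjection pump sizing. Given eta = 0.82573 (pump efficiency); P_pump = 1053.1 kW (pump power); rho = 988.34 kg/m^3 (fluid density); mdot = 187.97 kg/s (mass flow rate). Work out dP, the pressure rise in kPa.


dP = P_pump * rho * eta / mdot
dP = 1053.1 * 988.34 * 0.82573 / 187.97
dP = 4572.2 kPa


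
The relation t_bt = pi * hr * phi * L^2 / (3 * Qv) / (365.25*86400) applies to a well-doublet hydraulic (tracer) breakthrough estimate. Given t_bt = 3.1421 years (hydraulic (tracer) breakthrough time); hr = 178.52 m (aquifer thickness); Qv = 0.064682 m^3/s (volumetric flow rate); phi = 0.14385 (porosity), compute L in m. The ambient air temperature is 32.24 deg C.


L = sqrt(t_bt*365.25*86400*3*Qv / (pi*hr*phi))
L = sqrt(3.1421*365.25*86400*3*0.064682 / (pi*178.52*0.14385))
L = 488.36 m


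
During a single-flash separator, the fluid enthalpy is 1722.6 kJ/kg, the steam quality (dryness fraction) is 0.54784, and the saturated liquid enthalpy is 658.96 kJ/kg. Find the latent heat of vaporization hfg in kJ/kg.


hfg = (h - hf) / x
hfg = (1722.6 - 658.96) / 0.54784
hfg = 1941.5 kJ/kg


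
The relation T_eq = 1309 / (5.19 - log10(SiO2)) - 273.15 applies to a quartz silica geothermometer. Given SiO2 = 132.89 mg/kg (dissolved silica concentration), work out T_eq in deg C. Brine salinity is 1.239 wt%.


T_eq = 1309 / (5.19 - log10(SiO2)) - 273.15
T_eq = 1309 / (5.19 - log10(132.89)) - 273.15
T_eq = 153.72 deg C


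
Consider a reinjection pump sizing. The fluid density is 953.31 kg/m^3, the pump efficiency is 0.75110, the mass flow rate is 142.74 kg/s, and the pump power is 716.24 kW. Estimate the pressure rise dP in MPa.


dP = P_pump * rho * eta / mdot
dP = 716.24 * 953.31 * 0.75110 / 142.74
dP = 3592.897 kPa
Convert: 3592.897 kPa * 0.001 = 3.5929 MPa
dP = 3.5929 MPa


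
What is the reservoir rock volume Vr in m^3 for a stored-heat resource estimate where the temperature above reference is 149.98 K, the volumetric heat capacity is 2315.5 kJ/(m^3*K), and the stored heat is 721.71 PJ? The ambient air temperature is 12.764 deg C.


Vr = Q_s * 1e12 / (rhoc * dT)
Vr = 721.71 * 1e12 / (2315.5 * 149.98)
Vr = 2.0782e+09 m^3


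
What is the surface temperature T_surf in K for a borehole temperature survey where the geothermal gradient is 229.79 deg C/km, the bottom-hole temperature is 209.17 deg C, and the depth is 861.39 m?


T_surf = T_d - grad * d / 1000
T_surf = 209.17 - 229.79 * 861.39 / 1000
T_surf = 11.23119 deg C
Convert to K: 11.23119 + 273.15 = 284.38 K
T_surf = 284.38 K


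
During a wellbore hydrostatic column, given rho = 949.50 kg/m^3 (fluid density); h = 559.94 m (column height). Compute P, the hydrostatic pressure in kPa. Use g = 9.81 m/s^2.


P = rho * g * h / 1e6
P = 949.50 * 9.81 * 559.94 / 1e6
P = 5.215614 MPa
Convert: 5.215614 MPa * 1000.0 = 5215.6 kPa
P = 5215.6 kPa


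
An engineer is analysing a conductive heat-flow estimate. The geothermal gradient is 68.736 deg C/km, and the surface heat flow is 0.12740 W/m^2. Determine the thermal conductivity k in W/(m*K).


k = q * 1000 / grad
k = 0.12740 * 1000 / 68.736
k = 1.8535 W/(m*K)


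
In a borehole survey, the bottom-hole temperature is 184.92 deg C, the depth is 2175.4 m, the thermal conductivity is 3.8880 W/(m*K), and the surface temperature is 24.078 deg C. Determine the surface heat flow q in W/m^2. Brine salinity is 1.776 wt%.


Step 1: grad = (T_d - T_surf)/d * 1000 = (184.92 - 24.078)/2175.4 * 1000 = 73.93675 deg C/km
Step 2: q = k * grad / 1000 = 3.888 * 73.93675 / 1000 = 0.28747 W/m^2
q = 0.28747 W/m^2


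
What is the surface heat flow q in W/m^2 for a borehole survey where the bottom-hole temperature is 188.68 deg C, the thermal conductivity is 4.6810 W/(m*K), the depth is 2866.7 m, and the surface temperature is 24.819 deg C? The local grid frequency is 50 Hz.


Step 1: grad = (T_d - T_surf)/d * 1000 = (188.68 - 24.819)/2866.7 * 1000 = 57.16015 deg C/km
Step 2: q = k * grad / 1000 = 4.681 * 57.16015 / 1000 = 0.26757 W/m^2
q = 0.26757 W/m^2


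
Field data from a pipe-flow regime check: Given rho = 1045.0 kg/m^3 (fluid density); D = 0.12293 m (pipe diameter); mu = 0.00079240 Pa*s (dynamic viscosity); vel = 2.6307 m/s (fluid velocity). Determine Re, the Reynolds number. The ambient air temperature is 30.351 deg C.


Re = rho * vel * D / mu
Re = 1045.0 * 2.6307 * 0.12293 / 0.00079240
Re = 4.2648e+05


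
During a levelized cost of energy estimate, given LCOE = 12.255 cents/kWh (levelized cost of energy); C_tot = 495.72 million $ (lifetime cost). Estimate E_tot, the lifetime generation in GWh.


E_tot = C_tot / LCOE * 100
E_tot = 495.72 / 12.255 * 100
E_tot = 4045.0 GWh


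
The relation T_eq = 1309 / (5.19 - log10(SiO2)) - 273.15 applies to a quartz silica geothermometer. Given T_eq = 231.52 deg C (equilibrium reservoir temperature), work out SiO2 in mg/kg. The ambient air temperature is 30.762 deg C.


SiO2 = 10^(5.19 - 1309/(T_eq + 273.15))
SiO2 = 10^(5.19 - 1309/(231.52 + 273.15))
SiO2 = 394.66 mg/kg


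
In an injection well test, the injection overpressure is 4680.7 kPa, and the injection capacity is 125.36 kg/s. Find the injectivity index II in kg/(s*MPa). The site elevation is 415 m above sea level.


II = mdot * 1000 / dP
II = 125.36 * 1000 / 4680.7
II = 26.782 kg/(s*MPa)


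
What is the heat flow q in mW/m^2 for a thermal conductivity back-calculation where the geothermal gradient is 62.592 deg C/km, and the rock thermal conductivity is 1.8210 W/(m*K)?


q = k * grad / 1000
q = 1.8210 * 62.592 / 1000
q = 0.1139800 W/m^2
Convert: 0.1139800 W/m^2 * 1000.0 = 113.98 mW/m^2
q = 113.98 mW/m^2


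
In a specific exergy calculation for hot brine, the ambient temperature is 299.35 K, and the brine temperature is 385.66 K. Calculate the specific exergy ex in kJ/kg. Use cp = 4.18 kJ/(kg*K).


ex = cp * ((T_b - T_0) - T_0 * ln(T_b/T_0))
ex = 4.18 * ((385.66 - 299.35) - 299.35 * ln(385.66/299.35))
ex = 43.772 kJ/kg


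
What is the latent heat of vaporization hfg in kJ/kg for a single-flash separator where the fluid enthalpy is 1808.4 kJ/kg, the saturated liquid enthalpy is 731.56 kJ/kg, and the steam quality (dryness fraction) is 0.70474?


hfg = (h - hf) / x
hfg = (1808.4 - 731.56) / 0.70474
hfg = 1528.0 kJ/kg


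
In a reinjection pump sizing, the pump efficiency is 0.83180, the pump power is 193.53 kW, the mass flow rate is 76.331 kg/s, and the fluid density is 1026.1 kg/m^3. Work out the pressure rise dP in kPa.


dP = P_pump * rho * eta / mdot
dP = 193.53 * 1026.1 * 0.83180 / 76.331
dP = 2164.0 kPa


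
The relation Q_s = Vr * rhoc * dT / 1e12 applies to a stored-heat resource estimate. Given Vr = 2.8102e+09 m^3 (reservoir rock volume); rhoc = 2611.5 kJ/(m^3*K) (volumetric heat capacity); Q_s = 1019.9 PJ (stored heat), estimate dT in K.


dT = Q_s * 1e12 / (Vr * rhoc)
dT = 1019.9 * 1e12 / (2.8102e+09 * 2611.5)
dT = 138.97 K


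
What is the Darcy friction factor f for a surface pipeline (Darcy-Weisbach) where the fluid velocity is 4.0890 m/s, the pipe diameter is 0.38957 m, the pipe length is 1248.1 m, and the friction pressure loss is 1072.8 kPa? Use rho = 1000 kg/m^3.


f = dP*1000 / ((L/D)*(rho*vel^2/2))
f = 1072.8*1000 / ((1248.1/0.38957)*(1000*4.0890^2/2))
f = 0.040054


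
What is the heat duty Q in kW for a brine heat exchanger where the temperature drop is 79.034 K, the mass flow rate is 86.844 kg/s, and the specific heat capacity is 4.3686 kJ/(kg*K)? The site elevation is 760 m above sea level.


Q = mdot * cp * dT / 1000
Q = 86.844 * 4.3686 * 79.034 / 1000
Q = 29.98445 MW
Convert: 29.98445 MW * 1000.0 = 29984 kW
Q = 29984 kW


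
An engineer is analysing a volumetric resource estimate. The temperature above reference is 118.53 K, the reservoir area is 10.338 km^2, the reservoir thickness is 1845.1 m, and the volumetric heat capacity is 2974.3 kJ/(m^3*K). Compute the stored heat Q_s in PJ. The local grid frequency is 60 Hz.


Step 1: Vr = A*1e6*hr = 10.338*1e6*1845.1 = 1.907464e+10 m^3
Step 2: Q_s = Vr*rhoc*dT/1e12 = 1.907464e+10*2974.3*118.53/1e12 = 6724.6 PJ
Q_s = 6724.6 PJ


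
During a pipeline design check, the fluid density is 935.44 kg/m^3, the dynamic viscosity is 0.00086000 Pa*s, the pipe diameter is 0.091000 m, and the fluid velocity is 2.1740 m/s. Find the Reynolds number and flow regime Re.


Step 1: Re = rho*vel*D/mu = 935.44*2.174*0.091/0.00086 = 2.1519e+05
Step 2: Re = 2.1519e+05 > 4000, so flow is turbulent.
Re = 2.1519e+05 (turbulent)
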